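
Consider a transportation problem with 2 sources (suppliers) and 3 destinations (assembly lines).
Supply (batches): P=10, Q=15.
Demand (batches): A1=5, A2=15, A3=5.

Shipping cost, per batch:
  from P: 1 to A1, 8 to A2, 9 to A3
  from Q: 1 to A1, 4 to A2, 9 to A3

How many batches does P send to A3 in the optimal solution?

The minimum-cost plan:
  P→A1: 5 × 1 = 5
  P→A3: 5 × 9 = 45
  Q→A2: 15 × 4 = 60
Total cost = 110.
So P→A3 carries 5 batches.

5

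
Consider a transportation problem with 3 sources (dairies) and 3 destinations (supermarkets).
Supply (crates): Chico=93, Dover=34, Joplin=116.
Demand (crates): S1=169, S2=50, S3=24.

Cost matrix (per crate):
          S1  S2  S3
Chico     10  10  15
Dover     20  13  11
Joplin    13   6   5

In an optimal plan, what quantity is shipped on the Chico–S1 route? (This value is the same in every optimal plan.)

93

The minimum-cost plan:
  Chico to S1: 93 × 10 = 930
  Dover to S1: 10 × 20 = 200
  Dover to S3: 24 × 11 = 264
  Joplin to S1: 66 × 13 = 858
  Joplin to S2: 50 × 6 = 300
Total cost = 2552.
So Chico→S1 carries 93 crates.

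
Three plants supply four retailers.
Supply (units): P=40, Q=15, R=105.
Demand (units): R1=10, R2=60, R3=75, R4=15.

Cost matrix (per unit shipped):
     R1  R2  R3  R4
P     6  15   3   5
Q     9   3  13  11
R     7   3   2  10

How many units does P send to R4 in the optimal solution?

15

Optimal shipments:
  P–R1: 10 units
  P–R3: 15 units
  P–R4: 15 units
  Q–R2: 15 units
  R–R2: 45 units
  R–R3: 60 units
Total cost = 480.
So P→R4 carries 15 units.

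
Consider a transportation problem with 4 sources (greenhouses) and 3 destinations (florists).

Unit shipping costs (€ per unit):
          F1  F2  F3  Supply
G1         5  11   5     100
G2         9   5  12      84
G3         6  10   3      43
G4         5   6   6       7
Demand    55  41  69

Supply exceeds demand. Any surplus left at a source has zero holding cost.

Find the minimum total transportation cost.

739

One minimum-cost allocation:
  G1->F1: 55 × €5 = €275
  G1->F3: 26 × €5 = €130
  G2->F2: 41 × €5 = €205
  G3->F3: 43 × €3 = €129
Total = 275 + 130 + 205 + 129 = €739.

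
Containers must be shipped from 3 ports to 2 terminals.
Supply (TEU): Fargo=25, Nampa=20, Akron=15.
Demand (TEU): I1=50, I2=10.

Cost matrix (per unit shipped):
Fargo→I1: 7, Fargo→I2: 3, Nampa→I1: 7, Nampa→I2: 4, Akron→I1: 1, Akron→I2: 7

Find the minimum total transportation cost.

290

Optimal allocation:
  Fargo–I1: 15 × 7 = 105
  Fargo–I2: 10 × 3 = 30
  Nampa–I1: 20 × 7 = 140
  Akron–I1: 15 × 1 = 15
Total = 105 + 30 + 140 + 15 = 290.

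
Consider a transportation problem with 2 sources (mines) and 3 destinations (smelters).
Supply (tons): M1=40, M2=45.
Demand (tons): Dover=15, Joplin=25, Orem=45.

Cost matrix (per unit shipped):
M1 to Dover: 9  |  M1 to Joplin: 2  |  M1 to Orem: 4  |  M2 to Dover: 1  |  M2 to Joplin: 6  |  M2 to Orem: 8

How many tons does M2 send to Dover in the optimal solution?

15

Solving gives:
  M1 to Joplin: 25 tons
  M1 to Orem: 15 tons
  M2 to Dover: 15 tons
  M2 to Orem: 30 tons
Total cost = 365.
So M2→Dover carries 15 tons.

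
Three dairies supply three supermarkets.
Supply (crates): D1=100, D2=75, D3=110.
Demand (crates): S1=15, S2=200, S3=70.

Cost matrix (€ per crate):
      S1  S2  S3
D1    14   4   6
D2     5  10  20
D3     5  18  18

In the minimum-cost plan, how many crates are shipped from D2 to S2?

75

Optimal shipments:
  D1 to S2: 100 crates
  D2 to S2: 75 crates
  D3 to S1: 15 crates
  D3 to S2: 25 crates
  D3 to S3: 70 crates
Total cost = €2935.
So D2→S2 carries 75 crates.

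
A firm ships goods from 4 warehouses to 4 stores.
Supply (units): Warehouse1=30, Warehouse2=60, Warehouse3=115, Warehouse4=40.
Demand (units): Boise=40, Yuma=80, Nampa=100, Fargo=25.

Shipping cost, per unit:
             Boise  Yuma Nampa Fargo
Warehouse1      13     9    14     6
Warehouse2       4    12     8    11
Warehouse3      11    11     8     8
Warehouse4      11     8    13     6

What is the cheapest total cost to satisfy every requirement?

Optimal allocation:
  Warehouse1 to Yuma: 5 × 9 = 45
  Warehouse1 to Fargo: 25 × 6 = 150
  Warehouse2 to Boise: 40 × 4 = 160
  Warehouse2 to Nampa: 20 × 8 = 160
  Warehouse3 to Yuma: 35 × 11 = 385
  Warehouse3 to Nampa: 80 × 8 = 640
  Warehouse4 to Yuma: 40 × 8 = 320
Total = 45 + 150 + 160 + 160 + 385 + 640 + 320 = 1860.

1860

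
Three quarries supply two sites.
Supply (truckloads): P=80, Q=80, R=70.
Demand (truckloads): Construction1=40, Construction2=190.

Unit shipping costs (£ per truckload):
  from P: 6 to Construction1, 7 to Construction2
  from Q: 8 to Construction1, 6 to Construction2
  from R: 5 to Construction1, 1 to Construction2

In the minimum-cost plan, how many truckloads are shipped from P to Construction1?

40

Solving gives:
  P→Construction1: 40 × £6 = £240
  P→Construction2: 40 × £7 = £280
  Q→Construction2: 80 × £6 = £480
  R→Construction2: 70 × £1 = £70
Total cost = £1070.
So P→Construction1 carries 40 truckloads.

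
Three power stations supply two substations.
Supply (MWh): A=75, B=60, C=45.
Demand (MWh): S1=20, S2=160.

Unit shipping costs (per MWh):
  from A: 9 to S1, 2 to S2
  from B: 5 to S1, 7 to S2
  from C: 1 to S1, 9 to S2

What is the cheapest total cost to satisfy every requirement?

An optimal shipping plan:
  A→S2: 75 × 2 = 150
  B→S2: 60 × 7 = 420
  C→S1: 20 × 1 = 20
  C→S2: 25 × 9 = 225
Total = 150 + 420 + 20 + 225 = 815.

815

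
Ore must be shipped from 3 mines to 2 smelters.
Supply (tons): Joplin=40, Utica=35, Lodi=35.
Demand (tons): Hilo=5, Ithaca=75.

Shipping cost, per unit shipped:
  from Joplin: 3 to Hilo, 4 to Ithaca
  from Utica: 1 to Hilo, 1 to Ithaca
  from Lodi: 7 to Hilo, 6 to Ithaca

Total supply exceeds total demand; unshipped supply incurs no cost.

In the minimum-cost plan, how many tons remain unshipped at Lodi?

An optimal plan:
  Joplin–Hilo: 5 tons
  Joplin–Ithaca: 35 tons
  Utica–Ithaca: 35 tons
  Lodi–Ithaca: 5 tons
Total cost = 220.
Lodi ships 5 of its 35, leaving 30.

30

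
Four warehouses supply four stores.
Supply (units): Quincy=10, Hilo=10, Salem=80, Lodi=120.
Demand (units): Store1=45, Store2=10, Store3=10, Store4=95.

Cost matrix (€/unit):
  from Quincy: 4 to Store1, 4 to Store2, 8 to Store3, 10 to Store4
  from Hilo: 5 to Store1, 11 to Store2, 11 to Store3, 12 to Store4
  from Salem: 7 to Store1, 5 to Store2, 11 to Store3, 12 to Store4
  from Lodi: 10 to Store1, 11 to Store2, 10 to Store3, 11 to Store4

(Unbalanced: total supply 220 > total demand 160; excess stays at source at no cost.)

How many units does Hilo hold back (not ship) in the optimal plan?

0

Minimum-cost shipments:
  Quincy->Store1: 10 × €4 = €40
  Hilo->Store1: 10 × €5 = €50
  Salem->Store1: 25 × €7 = €175
  Salem->Store2: 10 × €5 = €50
  Lodi->Store3: 10 × €10 = €100
  Lodi->Store4: 95 × €11 = €1045
Total cost = €1460.
Hilo ships 10 of its 10, leaving 0.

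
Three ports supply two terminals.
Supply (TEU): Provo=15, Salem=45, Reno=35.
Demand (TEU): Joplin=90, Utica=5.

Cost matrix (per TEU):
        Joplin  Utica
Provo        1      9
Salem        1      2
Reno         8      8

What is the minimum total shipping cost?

340

Optimal allocation:
  Provo–Joplin: 15 × 1 = 15
  Salem–Joplin: 45 × 1 = 45
  Reno–Joplin: 30 × 8 = 240
  Reno–Utica: 5 × 8 = 40
Total = 15 + 45 + 240 + 40 = 340.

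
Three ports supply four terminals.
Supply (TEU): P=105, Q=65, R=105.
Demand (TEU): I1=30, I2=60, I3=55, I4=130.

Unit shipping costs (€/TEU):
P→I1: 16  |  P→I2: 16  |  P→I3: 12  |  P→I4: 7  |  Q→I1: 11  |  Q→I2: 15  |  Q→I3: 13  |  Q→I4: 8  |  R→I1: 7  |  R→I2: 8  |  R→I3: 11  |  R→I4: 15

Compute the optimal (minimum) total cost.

2310

A cheapest plan:
  P->I4: 105 × €7 = €735
  Q->I3: 40 × €13 = €520
  Q->I4: 25 × €8 = €200
  R->I1: 30 × €7 = €210
  R->I2: 60 × €8 = €480
  R->I3: 15 × €11 = €165
Total = 735 + 520 + 200 + 210 + 480 + 165 = €2310.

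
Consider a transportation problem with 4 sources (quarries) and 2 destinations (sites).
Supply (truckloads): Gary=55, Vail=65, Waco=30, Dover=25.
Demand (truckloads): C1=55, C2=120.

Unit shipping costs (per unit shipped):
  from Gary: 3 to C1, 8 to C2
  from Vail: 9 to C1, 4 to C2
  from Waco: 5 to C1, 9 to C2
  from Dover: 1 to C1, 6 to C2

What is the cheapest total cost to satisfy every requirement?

845

Optimal allocation:
  Gary→C1: 55 × 3 = 165
  Vail→C2: 65 × 4 = 260
  Waco→C2: 30 × 9 = 270
  Dover→C2: 25 × 6 = 150
Total = 165 + 260 + 270 + 150 = 845.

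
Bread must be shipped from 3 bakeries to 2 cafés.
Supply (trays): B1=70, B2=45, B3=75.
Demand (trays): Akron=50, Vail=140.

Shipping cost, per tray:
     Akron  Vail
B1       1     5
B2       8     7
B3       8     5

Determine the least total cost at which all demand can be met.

An optimal shipping plan:
  B1 to Akron: 50 × 1 = 50
  B1 to Vail: 20 × 5 = 100
  B2 to Vail: 45 × 7 = 315
  B3 to Vail: 75 × 5 = 375
Total = 50 + 100 + 315 + 375 = 840.
(Supply check: B1 ships 70; B2 ships 45; B3 ships 75.)

840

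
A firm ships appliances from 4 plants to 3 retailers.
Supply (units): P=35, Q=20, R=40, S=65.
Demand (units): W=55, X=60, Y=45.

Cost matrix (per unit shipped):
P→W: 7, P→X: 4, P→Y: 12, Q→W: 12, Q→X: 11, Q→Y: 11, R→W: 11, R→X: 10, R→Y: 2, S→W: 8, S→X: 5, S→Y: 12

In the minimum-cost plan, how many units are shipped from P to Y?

The minimum-cost plan:
  P->X: 35 × 4 = 140
  Q->W: 15 × 12 = 180
  Q->Y: 5 × 11 = 55
  R->Y: 40 × 2 = 80
  S->W: 40 × 8 = 320
  S->X: 25 × 5 = 125
Total cost = 900.
The route P→Y is not used.

0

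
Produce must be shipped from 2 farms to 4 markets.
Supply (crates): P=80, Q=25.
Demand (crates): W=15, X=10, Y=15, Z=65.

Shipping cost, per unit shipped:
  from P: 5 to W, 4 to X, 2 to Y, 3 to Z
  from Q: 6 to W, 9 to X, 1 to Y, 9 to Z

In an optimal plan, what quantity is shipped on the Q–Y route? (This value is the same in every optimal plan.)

Solving gives:
  P->W: 5 × 5 = 25
  P->X: 10 × 4 = 40
  P->Z: 65 × 3 = 195
  Q->W: 10 × 6 = 60
  Q->Y: 15 × 1 = 15
Total cost = 335.
So Q→Y carries 15 crates.

15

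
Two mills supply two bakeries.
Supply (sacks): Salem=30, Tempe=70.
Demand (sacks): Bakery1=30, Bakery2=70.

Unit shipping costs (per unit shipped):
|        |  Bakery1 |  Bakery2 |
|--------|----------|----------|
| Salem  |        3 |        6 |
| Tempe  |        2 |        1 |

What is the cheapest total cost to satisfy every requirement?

160

An optimal shipping plan:
  Salem to Bakery1: 30 × 3 = 90
  Tempe to Bakery2: 70 × 1 = 70
Total = 90 + 70 = 160.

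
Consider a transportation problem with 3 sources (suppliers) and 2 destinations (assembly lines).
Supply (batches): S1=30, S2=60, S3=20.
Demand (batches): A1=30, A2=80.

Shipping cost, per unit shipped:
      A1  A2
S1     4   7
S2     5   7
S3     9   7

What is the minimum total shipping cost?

680

One minimum-cost allocation:
  S1->A1: 30 × 4 = 120
  S2->A2: 60 × 7 = 420
  S3->A2: 20 × 7 = 140
Total = 120 + 420 + 140 = 680.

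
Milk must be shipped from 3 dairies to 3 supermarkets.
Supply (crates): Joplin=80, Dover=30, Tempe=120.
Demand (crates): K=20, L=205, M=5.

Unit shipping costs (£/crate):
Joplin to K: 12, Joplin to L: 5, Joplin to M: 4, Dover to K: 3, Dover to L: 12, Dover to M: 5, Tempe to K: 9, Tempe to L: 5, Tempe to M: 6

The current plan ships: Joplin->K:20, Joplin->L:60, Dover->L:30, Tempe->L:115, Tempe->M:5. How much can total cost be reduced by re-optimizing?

360

Current plan cost = 20·12 + 60·5 + 30·12 + 115·5 + 5·6 = £1505.
Optimal plan:
  Joplin to L: 80 × £5 = £400
  Dover to K: 20 × £3 = £60
  Dover to L: 5 × £12 = £60
  Dover to M: 5 × £5 = £25
  Tempe to L: 120 × £5 = £600
Optimal cost = £1145.
Saving = 1505 − 1145 = £360.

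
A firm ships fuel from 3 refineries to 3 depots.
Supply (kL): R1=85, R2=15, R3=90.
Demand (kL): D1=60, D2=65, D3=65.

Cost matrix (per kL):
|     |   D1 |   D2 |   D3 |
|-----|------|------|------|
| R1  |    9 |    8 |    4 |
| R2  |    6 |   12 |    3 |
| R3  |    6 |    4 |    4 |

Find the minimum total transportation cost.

Optimal allocation:
  R1->D1: 20 × 9 = 180
  R1->D3: 65 × 4 = 260
  R2->D1: 15 × 6 = 90
  R3->D1: 25 × 6 = 150
  R3->D2: 65 × 4 = 260
Total = 180 + 260 + 90 + 150 + 260 = 940.

940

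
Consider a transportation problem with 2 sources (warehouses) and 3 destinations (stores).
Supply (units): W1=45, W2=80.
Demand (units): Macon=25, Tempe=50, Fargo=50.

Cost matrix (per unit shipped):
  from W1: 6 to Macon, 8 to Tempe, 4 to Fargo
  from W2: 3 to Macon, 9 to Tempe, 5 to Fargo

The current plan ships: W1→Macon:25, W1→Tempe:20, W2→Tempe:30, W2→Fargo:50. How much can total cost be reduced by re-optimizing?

100

Current plan cost = 25·6 + 20·8 + 30·9 + 50·5 = 830.
Optimal plan:
  W1→Tempe: 45 × 8 = 360
  W2→Macon: 25 × 3 = 75
  W2→Tempe: 5 × 9 = 45
  W2→Fargo: 50 × 5 = 250
Optimal cost = 730.
Saving = 830 − 730 = 100.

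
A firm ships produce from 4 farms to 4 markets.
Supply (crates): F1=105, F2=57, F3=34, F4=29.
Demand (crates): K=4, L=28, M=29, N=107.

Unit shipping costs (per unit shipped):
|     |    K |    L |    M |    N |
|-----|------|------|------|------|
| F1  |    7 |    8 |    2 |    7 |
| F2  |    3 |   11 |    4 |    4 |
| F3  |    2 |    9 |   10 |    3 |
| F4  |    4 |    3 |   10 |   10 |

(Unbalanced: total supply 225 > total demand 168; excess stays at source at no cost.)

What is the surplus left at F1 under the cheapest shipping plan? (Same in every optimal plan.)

57

Minimum-cost shipments:
  F1–M: 29 × 2 = 58
  F1–N: 19 × 7 = 133
  F2–N: 57 × 4 = 228
  F3–K: 3 × 2 = 6
  F3–N: 31 × 3 = 93
  F4–K: 1 × 4 = 4
  F4–L: 28 × 3 = 84
Total cost = 606.
F1 ships 48 of its 105, leaving 57.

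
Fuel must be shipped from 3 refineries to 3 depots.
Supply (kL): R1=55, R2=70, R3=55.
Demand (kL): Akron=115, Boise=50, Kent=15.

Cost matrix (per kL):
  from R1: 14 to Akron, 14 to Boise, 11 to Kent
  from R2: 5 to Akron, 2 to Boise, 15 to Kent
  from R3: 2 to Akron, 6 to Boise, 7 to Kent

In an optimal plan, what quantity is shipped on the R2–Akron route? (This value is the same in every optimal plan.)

Solving gives:
  R1→Akron: 40 kL
  R1→Kent: 15 kL
  R2→Akron: 20 kL
  R2→Boise: 50 kL
  R3→Akron: 55 kL
Total cost = 1035.
So R2→Akron carries 20 kL.

20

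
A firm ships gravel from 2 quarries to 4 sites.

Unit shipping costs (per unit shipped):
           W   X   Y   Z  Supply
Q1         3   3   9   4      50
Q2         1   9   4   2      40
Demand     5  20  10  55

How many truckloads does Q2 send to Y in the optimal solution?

10

The minimum-cost plan:
  Q1→W: 5 × 3 = 15
  Q1→X: 20 × 3 = 60
  Q1→Z: 25 × 4 = 100
  Q2→Y: 10 × 4 = 40
  Q2→Z: 30 × 2 = 60
Total cost = 275.
So Q2→Y carries 10 truckloads.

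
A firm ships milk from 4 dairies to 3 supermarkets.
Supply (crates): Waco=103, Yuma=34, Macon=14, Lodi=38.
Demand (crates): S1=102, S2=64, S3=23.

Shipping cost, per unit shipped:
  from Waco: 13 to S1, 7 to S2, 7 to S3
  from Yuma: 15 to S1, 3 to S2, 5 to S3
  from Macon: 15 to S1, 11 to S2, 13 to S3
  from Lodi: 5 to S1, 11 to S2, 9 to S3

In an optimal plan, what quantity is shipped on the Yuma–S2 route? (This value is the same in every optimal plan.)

34

The minimum-cost plan:
  Waco–S1: 50 crates
  Waco–S2: 30 crates
  Waco–S3: 23 crates
  Yuma–S2: 34 crates
  Macon–S1: 14 crates
  Lodi–S1: 38 crates
Total cost = 1523.
So Yuma→S2 carries 34 crates.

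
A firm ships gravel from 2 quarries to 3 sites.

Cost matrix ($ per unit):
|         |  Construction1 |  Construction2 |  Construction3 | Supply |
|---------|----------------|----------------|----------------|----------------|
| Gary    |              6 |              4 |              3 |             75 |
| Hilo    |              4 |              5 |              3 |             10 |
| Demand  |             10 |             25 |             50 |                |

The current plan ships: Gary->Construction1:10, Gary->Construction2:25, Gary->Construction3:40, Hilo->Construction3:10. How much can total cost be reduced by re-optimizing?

20

Current plan cost = 10·6 + 25·4 + 40·3 + 10·3 = $310.
Optimal plan:
  Gary to Construction2: 25 × $4 = $100
  Gary to Construction3: 50 × $3 = $150
  Hilo to Construction1: 10 × $4 = $40
Optimal cost = $290.
Saving = 310 − 290 = $20.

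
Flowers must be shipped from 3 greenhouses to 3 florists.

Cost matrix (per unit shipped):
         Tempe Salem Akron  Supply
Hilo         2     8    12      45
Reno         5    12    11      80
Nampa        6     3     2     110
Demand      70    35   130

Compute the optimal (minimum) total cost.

A cheapest plan:
  Hilo–Tempe: 10 × 2 = 20
  Hilo–Salem: 35 × 8 = 280
  Reno–Tempe: 60 × 5 = 300
  Reno–Akron: 20 × 11 = 220
  Nampa–Akron: 110 × 2 = 220
Total = 20 + 280 + 300 + 220 + 220 = 1040.
(Supply check: Hilo ships 45; Reno ships 80; Nampa ships 110.)

1040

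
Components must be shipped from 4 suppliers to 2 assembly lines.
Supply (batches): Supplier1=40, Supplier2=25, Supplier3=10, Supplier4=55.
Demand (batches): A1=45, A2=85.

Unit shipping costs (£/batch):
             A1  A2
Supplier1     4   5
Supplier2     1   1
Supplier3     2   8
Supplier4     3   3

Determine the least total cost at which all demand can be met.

375

Optimal allocation:
  Supplier1->A1: 35 × £4 = £140
  Supplier1->A2: 5 × £5 = £25
  Supplier2->A2: 25 × £1 = £25
  Supplier3->A1: 10 × £2 = £20
  Supplier4->A2: 55 × £3 = £165
Total = 140 + 25 + 25 + 20 + 165 = £375.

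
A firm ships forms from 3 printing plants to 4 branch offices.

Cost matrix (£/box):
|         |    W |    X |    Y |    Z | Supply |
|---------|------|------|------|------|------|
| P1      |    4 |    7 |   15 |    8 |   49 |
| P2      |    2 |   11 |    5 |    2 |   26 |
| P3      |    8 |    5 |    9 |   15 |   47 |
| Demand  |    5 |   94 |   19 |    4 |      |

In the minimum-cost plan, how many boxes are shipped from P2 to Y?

19

Solving gives:
  P1 to W: 2 × £4 = £8
  P1 to X: 47 × £7 = £329
  P2 to W: 3 × £2 = £6
  P2 to Y: 19 × £5 = £95
  P2 to Z: 4 × £2 = £8
  P3 to X: 47 × £5 = £235
Total cost = £681.
So P2→Y carries 19 boxes.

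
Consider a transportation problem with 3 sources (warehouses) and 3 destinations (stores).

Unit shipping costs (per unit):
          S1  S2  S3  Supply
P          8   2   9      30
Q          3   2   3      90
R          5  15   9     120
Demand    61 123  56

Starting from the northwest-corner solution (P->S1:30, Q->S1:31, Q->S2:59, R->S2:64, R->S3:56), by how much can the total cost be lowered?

821

Current plan cost = 30·8 + 31·3 + 59·2 + 64·15 + 56·9 = 1915.
Optimal plan:
  P to S2: 30 × 2 = 60
  Q to S2: 90 × 2 = 180
  R to S1: 61 × 5 = 305
  R to S2: 3 × 15 = 45
  R to S3: 56 × 9 = 504
Optimal cost = 1094.
Saving = 1915 − 1094 = 821.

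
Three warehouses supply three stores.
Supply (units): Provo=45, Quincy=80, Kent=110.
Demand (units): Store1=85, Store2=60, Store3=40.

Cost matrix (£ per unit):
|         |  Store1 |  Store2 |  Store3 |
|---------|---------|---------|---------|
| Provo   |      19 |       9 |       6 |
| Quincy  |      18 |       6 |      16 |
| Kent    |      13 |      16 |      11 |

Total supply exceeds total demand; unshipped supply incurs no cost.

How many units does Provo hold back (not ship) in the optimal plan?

5

An optimal plan:
  Provo to Store3: 40 × £6 = £240
  Quincy to Store2: 60 × £6 = £360
  Kent to Store1: 85 × £13 = £1105
Total cost = £1705.
Provo ships 40 of its 45, leaving 5.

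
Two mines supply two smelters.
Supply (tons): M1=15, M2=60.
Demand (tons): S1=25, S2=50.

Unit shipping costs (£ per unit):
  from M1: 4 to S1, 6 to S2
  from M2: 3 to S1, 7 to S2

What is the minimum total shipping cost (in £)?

One minimum-cost allocation:
  M1→S2: 15 tons
  M2→S1: 25 tons
  M2→S2: 35 tons
Total cost = £410.
(Supply check: M1 ships 15; M2 ships 60.)

410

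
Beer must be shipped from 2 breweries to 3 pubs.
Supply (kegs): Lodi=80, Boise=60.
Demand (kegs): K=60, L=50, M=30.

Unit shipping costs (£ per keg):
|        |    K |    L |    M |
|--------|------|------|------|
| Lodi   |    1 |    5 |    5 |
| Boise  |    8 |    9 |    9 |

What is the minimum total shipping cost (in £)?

700

One minimum-cost allocation:
  Lodi→K: 60 × £1 = £60
  Lodi→L: 20 × £5 = £100
  Boise→L: 30 × £9 = £270
  Boise→M: 30 × £9 = £270
Total = 60 + 100 + 270 + 270 = £700.
(Supply check: Lodi ships 80; Boise ships 60.)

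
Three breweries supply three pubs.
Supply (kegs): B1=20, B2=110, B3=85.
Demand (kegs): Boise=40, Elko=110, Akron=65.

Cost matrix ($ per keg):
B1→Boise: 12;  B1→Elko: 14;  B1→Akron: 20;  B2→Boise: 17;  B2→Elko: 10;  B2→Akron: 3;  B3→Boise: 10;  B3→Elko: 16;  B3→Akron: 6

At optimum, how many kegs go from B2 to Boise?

The minimum-cost plan:
  B1 to Elko: 20 × $14 = $280
  B2 to Elko: 90 × $10 = $900
  B2 to Akron: 20 × $3 = $60
  B3 to Boise: 40 × $10 = $400
  B3 to Akron: 45 × $6 = $270
Total cost = $1910.
The route B2→Boise is not used.

0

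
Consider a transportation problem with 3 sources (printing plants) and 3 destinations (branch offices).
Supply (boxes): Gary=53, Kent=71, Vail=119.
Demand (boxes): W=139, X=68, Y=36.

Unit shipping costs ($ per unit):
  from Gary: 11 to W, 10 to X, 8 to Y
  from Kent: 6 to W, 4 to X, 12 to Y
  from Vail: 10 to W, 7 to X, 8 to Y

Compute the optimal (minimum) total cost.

1887

One minimum-cost allocation:
  Gary->W: 17 × $11 = $187
  Gary->Y: 36 × $8 = $288
  Kent->W: 71 × $6 = $426
  Vail->W: 51 × $10 = $510
  Vail->X: 68 × $7 = $476
Total = 187 + 288 + 426 + 510 + 476 = $1887.
(Supply check: Gary ships 53; Kent ships 71; Vail ships 119.)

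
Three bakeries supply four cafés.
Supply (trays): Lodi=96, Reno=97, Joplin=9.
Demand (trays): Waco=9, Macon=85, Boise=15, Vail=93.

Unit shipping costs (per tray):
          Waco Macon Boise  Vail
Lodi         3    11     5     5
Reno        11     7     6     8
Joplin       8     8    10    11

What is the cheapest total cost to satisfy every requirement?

An optimal shipping plan:
  Lodi–Waco: 9 trays
  Lodi–Vail: 87 trays
  Reno–Macon: 76 trays
  Reno–Boise: 15 trays
  Reno–Vail: 6 trays
  Joplin–Macon: 9 trays
Total cost = 1204.
(Supply check: Lodi ships 96; Reno ships 97; Joplin ships 9.)

1204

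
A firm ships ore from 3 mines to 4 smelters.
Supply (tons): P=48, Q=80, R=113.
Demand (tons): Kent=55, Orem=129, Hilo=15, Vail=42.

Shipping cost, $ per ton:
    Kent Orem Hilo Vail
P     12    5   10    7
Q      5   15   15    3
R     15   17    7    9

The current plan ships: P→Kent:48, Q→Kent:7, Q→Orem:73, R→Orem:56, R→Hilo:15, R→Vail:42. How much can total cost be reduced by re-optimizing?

Current plan cost = 48·12 + 7·5 + 73·15 + 56·17 + 15·7 + 42·9 = $3141.
Optimal plan:
  P→Orem: 48 × $5 = $240
  Q→Kent: 55 × $5 = $275
  Q→Vail: 25 × $3 = $75
  R→Orem: 81 × $17 = $1377
  R→Hilo: 15 × $7 = $105
  R→Vail: 17 × $9 = $153
Optimal cost = $2225.
Saving = 3141 − 2225 = $916.

916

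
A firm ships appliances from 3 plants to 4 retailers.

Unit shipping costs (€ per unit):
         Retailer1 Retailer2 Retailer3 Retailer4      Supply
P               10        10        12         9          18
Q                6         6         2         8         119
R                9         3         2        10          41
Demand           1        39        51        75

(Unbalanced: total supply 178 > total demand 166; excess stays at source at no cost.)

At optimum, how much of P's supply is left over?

Minimum-cost shipments:
  P→Retailer4: 6 units
  Q→Retailer1: 1 units
  Q→Retailer3: 49 units
  Q→Retailer4: 69 units
  R→Retailer2: 39 units
  R→Retailer3: 2 units
Total cost = €831.
P ships 6 of its 18, leaving 12.

12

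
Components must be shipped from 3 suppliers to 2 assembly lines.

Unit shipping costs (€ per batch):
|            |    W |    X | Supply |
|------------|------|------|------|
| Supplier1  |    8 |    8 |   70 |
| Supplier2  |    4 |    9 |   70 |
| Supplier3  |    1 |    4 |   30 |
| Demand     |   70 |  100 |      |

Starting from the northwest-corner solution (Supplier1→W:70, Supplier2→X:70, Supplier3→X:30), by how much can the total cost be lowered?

350

Current plan cost = 70·8 + 70·9 + 30·4 = €1310.
Optimal plan:
  Supplier1–X: 70 × €8 = €560
  Supplier2–W: 70 × €4 = €280
  Supplier3–X: 30 × €4 = €120
Optimal cost = €960.
Saving = 1310 − 960 = €350.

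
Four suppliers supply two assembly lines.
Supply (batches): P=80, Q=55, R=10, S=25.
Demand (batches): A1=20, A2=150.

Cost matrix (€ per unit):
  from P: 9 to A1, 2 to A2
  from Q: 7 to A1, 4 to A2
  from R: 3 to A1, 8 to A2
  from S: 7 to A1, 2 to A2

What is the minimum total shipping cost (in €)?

490

Optimal allocation:
  P→A2: 80 × €2 = €160
  Q→A1: 10 × €7 = €70
  Q→A2: 45 × €4 = €180
  R→A1: 10 × €3 = €30
  S→A2: 25 × €2 = €50
Total = 160 + 70 + 180 + 30 + 50 = €490.
(Supply check: P ships 80; Q ships 55; R ships 10; S ships 25.)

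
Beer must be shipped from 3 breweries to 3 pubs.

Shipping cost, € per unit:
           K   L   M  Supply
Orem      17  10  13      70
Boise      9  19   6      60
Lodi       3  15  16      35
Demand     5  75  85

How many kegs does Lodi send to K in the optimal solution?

Optimal shipments:
  Orem to L: 70 × €10 = €700
  Boise to M: 60 × €6 = €360
  Lodi to K: 5 × €3 = €15
  Lodi to L: 5 × €15 = €75
  Lodi to M: 25 × €16 = €400
Total cost = €1550.
So Lodi→K carries 5 kegs.

5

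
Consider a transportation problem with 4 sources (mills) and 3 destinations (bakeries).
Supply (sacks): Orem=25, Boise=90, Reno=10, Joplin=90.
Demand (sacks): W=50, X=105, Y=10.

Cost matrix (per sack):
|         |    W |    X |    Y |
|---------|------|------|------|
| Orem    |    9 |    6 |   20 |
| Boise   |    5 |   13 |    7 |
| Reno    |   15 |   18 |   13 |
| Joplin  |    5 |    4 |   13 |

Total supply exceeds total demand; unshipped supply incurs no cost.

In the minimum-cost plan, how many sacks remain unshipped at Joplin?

Minimum-cost shipments:
  Orem to X: 15 × 6 = 90
  Boise to W: 50 × 5 = 250
  Boise to Y: 10 × 7 = 70
  Joplin to X: 90 × 4 = 360
Total cost = 770.
Joplin ships 90 of its 90, leaving 0.

0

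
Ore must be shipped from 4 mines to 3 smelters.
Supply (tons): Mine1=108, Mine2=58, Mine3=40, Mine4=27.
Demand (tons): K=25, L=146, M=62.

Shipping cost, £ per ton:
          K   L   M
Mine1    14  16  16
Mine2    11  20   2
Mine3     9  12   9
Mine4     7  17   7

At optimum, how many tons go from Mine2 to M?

58

The minimum-cost plan:
  Mine1–L: 108 × £16 = £1728
  Mine2–M: 58 × £2 = £116
  Mine3–K: 2 × £9 = £18
  Mine3–L: 38 × £12 = £456
  Mine4–K: 23 × £7 = £161
  Mine4–M: 4 × £7 = £28
Total cost = £2507.
So Mine2→M carries 58 tons.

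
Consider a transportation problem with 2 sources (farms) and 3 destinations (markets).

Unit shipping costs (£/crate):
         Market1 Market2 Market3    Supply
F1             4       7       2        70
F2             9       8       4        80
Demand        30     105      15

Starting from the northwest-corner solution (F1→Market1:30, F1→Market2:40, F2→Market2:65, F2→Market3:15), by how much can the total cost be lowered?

15

Current plan cost = 30·4 + 40·7 + 65·8 + 15·4 = £980.
Optimal plan:
  F1 to Market1: 30 crates
  F1 to Market2: 25 crates
  F1 to Market3: 15 crates
  F2 to Market2: 80 crates
Optimal cost = £965.
Saving = 980 − 965 = £15.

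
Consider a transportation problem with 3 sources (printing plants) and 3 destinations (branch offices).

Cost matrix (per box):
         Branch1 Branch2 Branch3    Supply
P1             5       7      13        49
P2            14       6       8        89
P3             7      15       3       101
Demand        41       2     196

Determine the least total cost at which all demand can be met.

1312

An optimal shipping plan:
  P1→Branch1: 41 × 5 = 205
  P1→Branch2: 2 × 7 = 14
  P1→Branch3: 6 × 13 = 78
  P2→Branch3: 89 × 8 = 712
  P3→Branch3: 101 × 3 = 303
Total = 205 + 14 + 78 + 712 + 303 = 1312.
(Supply check: P1 ships 49; P2 ships 89; P3 ships 101.)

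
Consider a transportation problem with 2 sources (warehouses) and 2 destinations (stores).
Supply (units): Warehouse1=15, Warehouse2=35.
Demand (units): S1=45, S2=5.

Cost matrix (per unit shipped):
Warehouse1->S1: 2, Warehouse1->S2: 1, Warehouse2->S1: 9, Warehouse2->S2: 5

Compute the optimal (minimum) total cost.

325

One minimum-cost allocation:
  Warehouse1→S1: 15 units
  Warehouse2→S1: 30 units
  Warehouse2→S2: 5 units
Total cost = 325.
(Supply check: Warehouse1 ships 15; Warehouse2 ships 35.)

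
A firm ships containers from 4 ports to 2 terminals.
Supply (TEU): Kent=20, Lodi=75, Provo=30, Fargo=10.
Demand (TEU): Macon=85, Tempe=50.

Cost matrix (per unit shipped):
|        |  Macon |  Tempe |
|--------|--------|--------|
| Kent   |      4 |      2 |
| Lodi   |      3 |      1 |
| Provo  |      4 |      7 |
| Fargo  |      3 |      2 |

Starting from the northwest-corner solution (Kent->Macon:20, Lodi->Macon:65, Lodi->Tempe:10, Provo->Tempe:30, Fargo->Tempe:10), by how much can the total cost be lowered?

160

Current plan cost = 20·4 + 65·3 + 10·1 + 30·7 + 10·2 = 515.
Optimal plan:
  Kent→Macon: 20 × 4 = 80
  Lodi→Macon: 25 × 3 = 75
  Lodi→Tempe: 50 × 1 = 50
  Provo→Macon: 30 × 4 = 120
  Fargo→Macon: 10 × 3 = 30
Optimal cost = 355.
Saving = 515 − 355 = 160.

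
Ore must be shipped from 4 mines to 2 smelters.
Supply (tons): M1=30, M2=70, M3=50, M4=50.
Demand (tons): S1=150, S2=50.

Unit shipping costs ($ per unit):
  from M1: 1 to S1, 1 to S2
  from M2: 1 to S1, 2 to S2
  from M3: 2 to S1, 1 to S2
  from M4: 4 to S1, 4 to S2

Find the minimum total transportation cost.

350

An optimal shipping plan:
  M1→S1: 30 × $1 = $30
  M2→S1: 70 × $1 = $70
  M3→S2: 50 × $1 = $50
  M4→S1: 50 × $4 = $200
Total = 30 + 70 + 50 + 200 = $350.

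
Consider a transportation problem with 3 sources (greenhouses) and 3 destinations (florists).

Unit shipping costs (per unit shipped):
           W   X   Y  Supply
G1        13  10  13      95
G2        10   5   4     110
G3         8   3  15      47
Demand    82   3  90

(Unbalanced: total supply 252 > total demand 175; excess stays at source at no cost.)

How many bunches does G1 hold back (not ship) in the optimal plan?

77

An optimal plan:
  G1→W: 18 bunches
  G2→W: 20 bunches
  G2→Y: 90 bunches
  G3→W: 44 bunches
  G3→X: 3 bunches
Total cost = 1155.
G1 ships 18 of its 95, leaving 77.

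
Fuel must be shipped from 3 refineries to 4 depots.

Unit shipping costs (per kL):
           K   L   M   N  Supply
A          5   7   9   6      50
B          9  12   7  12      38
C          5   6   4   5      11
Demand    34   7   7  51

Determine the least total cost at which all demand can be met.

687

An optimal shipping plan:
  A→K: 3 kL
  A→L: 7 kL
  A→N: 40 kL
  B→K: 31 kL
  B→M: 7 kL
  C→N: 11 kL
Total cost = 687.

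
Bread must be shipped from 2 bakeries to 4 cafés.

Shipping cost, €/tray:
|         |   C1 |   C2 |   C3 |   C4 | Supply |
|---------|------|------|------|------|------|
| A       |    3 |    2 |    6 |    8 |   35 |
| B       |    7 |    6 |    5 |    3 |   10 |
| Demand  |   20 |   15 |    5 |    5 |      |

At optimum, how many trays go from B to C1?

0

Solving gives:
  A->C1: 20 × €3 = €60
  A->C2: 15 × €2 = €30
  B->C3: 5 × €5 = €25
  B->C4: 5 × €3 = €15
Total cost = €130.
The route B→C1 is not used.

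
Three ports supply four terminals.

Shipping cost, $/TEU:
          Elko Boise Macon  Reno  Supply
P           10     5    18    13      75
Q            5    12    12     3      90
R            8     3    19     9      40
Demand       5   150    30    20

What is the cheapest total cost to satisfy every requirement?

1360

Optimal allocation:
  P to Boise: 75 TEU
  Q to Elko: 5 TEU
  Q to Boise: 35 TEU
  Q to Macon: 30 TEU
  Q to Reno: 20 TEU
  R to Boise: 40 TEU
Total cost = $1360.
(Supply check: P ships 75; Q ships 90; R ships 40.)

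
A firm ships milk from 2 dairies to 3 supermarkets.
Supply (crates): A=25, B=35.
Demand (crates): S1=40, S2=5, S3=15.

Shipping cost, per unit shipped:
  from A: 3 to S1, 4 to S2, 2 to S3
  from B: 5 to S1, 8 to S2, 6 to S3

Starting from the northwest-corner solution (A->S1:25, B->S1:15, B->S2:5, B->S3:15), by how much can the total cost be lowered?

Current plan cost = 25·3 + 15·5 + 5·8 + 15·6 = 280.
Optimal plan:
  A->S1: 5 × 3 = 15
  A->S2: 5 × 4 = 20
  A->S3: 15 × 2 = 30
  B->S1: 35 × 5 = 175
Optimal cost = 240.
Saving = 280 − 240 = 40.

40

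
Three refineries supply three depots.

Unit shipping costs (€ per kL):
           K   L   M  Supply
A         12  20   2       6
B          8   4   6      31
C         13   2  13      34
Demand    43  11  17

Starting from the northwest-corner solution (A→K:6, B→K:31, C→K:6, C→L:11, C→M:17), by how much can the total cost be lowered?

82

Current plan cost = 6·12 + 31·8 + 6·13 + 11·2 + 17·13 = €641.
Optimal plan:
  A–M: 6 × €2 = €12
  B–K: 20 × €8 = €160
  B–M: 11 × €6 = €66
  C–K: 23 × €13 = €299
  C–L: 11 × €2 = €22
Optimal cost = €559.
Saving = 641 − 559 = €82.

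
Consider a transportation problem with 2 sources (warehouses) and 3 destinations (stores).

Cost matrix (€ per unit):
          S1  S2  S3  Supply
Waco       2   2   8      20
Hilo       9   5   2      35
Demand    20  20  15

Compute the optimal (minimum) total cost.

An optimal shipping plan:
  Waco->S1: 20 × €2 = €40
  Hilo->S2: 20 × €5 = €100
  Hilo->S3: 15 × €2 = €30
Total = 40 + 100 + 30 = €170.
(Supply check: Waco ships 20; Hilo ships 35.)

170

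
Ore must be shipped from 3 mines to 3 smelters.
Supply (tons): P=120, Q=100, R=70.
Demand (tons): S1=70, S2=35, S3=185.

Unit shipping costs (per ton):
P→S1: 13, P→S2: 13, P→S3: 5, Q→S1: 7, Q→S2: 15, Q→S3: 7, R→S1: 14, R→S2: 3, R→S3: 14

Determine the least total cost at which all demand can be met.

Optimal allocation:
  P–S3: 120 × 5 = 600
  Q–S1: 35 × 7 = 245
  Q–S3: 65 × 7 = 455
  R–S1: 35 × 14 = 490
  R–S2: 35 × 3 = 105
Total = 600 + 245 + 455 + 490 + 105 = 1895.
(Supply check: P ships 120; Q ships 100; R ships 70.)

1895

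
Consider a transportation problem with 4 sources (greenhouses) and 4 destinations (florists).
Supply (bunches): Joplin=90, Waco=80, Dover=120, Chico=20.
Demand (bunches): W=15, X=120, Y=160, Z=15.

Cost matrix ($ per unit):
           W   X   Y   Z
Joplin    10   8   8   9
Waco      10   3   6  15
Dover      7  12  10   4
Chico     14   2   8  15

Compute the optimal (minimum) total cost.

An optimal shipping plan:
  Joplin→X: 20 × $8 = $160
  Joplin→Y: 70 × $8 = $560
  Waco→X: 80 × $3 = $240
  Dover→W: 15 × $7 = $105
  Dover→Y: 90 × $10 = $900
  Dover→Z: 15 × $4 = $60
  Chico→X: 20 × $2 = $40
Total = 160 + 560 + 240 + 105 + 900 + 60 + 40 = $2065.
(Supply check: Joplin ships 90; Waco ships 80; Dover ships 120; Chico ships 20.)

2065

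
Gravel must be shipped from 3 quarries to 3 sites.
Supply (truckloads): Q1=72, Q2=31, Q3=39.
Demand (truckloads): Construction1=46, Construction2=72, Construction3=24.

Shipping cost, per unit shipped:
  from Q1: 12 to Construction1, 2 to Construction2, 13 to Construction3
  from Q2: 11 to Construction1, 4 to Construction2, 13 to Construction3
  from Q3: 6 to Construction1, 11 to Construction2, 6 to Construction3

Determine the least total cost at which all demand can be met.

719

A cheapest plan:
  Q1->Construction2: 72 × 2 = 144
  Q2->Construction1: 31 × 11 = 341
  Q3->Construction1: 15 × 6 = 90
  Q3->Construction3: 24 × 6 = 144
Total = 144 + 341 + 90 + 144 = 719.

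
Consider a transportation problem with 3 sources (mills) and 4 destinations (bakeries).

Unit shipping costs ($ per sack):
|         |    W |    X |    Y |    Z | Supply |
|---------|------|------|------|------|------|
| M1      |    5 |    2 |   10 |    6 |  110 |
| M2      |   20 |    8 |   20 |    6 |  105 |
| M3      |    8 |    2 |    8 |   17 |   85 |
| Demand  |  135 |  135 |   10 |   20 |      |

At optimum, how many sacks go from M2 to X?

85

Solving gives:
  M1->W: 110 × $5 = $550
  M2->X: 85 × $8 = $680
  M2->Z: 20 × $6 = $120
  M3->W: 25 × $8 = $200
  M3->X: 50 × $2 = $100
  M3->Y: 10 × $8 = $80
Total cost = $1730.
So M2→X carries 85 sacks.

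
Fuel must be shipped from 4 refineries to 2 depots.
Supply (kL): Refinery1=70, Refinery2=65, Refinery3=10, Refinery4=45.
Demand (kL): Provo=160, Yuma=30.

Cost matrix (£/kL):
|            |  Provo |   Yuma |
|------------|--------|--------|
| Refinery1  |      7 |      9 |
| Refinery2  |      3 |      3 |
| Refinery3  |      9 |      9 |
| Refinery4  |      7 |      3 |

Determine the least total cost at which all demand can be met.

970

One minimum-cost allocation:
  Refinery1 to Provo: 70 × £7 = £490
  Refinery2 to Provo: 65 × £3 = £195
  Refinery3 to Provo: 10 × £9 = £90
  Refinery4 to Provo: 15 × £7 = £105
  Refinery4 to Yuma: 30 × £3 = £90
Total = 490 + 195 + 90 + 105 + 90 = £970.
(Supply check: Refinery1 ships 70; Refinery2 ships 65; Refinery3 ships 10; Refinery4 ships 45.)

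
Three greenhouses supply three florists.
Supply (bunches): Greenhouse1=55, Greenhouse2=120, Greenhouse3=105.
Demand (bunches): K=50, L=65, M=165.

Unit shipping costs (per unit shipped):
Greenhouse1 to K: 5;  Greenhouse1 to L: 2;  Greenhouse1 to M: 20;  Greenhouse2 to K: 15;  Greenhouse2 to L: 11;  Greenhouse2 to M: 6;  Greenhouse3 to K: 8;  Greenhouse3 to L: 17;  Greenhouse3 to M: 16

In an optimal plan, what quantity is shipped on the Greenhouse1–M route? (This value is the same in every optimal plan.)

The minimum-cost plan:
  Greenhouse1–L: 55 bunches
  Greenhouse2–M: 120 bunches
  Greenhouse3–K: 50 bunches
  Greenhouse3–L: 10 bunches
  Greenhouse3–M: 45 bunches
Total cost = 2120.
The route Greenhouse1→M is not used.

0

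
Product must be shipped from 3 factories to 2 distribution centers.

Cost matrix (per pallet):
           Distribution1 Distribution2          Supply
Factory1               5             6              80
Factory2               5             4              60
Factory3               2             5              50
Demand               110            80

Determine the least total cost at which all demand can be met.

A cheapest plan:
  Factory1 to Distribution1: 60 × 5 = 300
  Factory1 to Distribution2: 20 × 6 = 120
  Factory2 to Distribution2: 60 × 4 = 240
  Factory3 to Distribution1: 50 × 2 = 100
Total = 300 + 120 + 240 + 100 = 760.

760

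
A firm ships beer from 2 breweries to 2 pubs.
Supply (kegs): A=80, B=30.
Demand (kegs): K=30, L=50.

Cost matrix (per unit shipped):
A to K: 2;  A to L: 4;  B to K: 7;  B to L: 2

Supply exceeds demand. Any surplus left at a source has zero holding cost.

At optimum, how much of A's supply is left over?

An optimal plan:
  A→K: 30 × 2 = 60
  A→L: 20 × 4 = 80
  B→L: 30 × 2 = 60
Total cost = 200.
A ships 50 of its 80, leaving 30.

30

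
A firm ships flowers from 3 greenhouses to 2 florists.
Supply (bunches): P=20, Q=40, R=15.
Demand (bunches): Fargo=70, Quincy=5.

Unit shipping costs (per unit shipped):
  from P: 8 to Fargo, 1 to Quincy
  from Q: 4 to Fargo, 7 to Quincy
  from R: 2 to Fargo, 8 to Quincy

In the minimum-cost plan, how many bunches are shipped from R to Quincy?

Optimal shipments:
  P to Fargo: 15 × 8 = 120
  P to Quincy: 5 × 1 = 5
  Q to Fargo: 40 × 4 = 160
  R to Fargo: 15 × 2 = 30
Total cost = 315.
The route R→Quincy is not used.

0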